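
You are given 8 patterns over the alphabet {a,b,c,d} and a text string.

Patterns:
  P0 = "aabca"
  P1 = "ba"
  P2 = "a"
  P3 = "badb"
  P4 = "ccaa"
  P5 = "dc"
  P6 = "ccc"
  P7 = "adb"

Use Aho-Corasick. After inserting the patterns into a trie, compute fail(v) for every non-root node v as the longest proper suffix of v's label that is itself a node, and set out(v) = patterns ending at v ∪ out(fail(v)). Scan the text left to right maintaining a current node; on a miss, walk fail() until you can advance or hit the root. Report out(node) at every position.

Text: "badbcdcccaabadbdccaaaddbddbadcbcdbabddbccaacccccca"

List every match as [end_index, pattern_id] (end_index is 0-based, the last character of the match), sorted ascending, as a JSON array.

Build:
Trie (insert patterns):
  n0 'ε': a→1 b→6 c→10 d→14
  n1 'a': a→2 d→17  [P2 ends]
  n2 'aa': b→3
  n3 'aab': c→4
  n4 'aabc': a→5
  n5 'aabca': ·  [P0 ends]
  n6 'b': a→7
  n7 'ba': d→8  [P1 ends]
  n8 'bad': b→9
  n9 'badb': ·  [P3 ends]
  n10 'c': c→11
  n11 'cc': a→12 c→16
  n12 'cca': a→13
  n13 'ccaa': ·  [P4 ends]
  n14 'd': c→15
  n15 'dc': ·  [P5 ends]
  n16 'ccc': ·  [P6 ends]
  n17 'ad': b→18
  n18 'adb': ·  [P7 ends]

BFS fail/out derivation:
  n1('a'): parent n0 fail=0; on 'a' 0 → fail=0;  out {2}∪∅={2}
  n6('b'): parent n0 fail=0; on 'b' 0 → fail=0;  out ∅∪∅=∅
  n10('c'): parent n0 fail=0; on 'c' 0 → fail=0;  out ∅∪∅=∅
  n14('d'): parent n0 fail=0; on 'd' 0 → fail=0;  out ∅∪∅=∅
  n2('aa'): parent n1 fail=0; on 'a' 0 → fail=1;  out ∅∪{2}={2}
  n7('ba'): parent n6 fail=0; on 'a' 0 → fail=1;  out {1}∪{2}={1,2}
  n11('cc'): parent n10 fail=0; on 'c' 0 → fail=10;  out ∅∪∅=∅
  n15('dc'): parent n14 fail=0; on 'c' 0 → fail=10;  out {5}∪∅={5}
  n17('ad'): parent n1 fail=0; on 'd' 0 → fail=14;  out ∅∪∅=∅
  n3('aab'): parent n2 fail=1; on 'b' 1→0 → fail=6;  out ∅∪∅=∅
  n8('bad'): parent n7 fail=1; on 'd' 1 → fail=17;  out ∅∪∅=∅
  n12('cca'): parent n11 fail=10; on 'a' 10→0 → fail=1;  out ∅∪{2}={2}
  n16('ccc'): parent n11 fail=10; on 'c' 10 → fail=11;  out {6}∪∅={6}
  n18('adb'): parent n17 fail=14; on 'b' 14→0 → fail=6;  out {7}∪∅={7}
  n4('aabc'): parent n3 fail=6; on 'c' 6→0 → fail=10;  out ∅∪∅=∅
  n9('badb'): parent n8 fail=17; on 'b' 17 → fail=18;  out {3}∪{7}={3,7}
  n13('ccaa'): parent n12 fail=1; on 'a' 1 → fail=2;  out {4}∪{2}={2,4}
  n5('aabca'): parent n4 fail=10; on 'a' 10→0 → fail=1;  out {0}∪{2}={0,2}

Run:
pos 0 'b': at 6
pos 1 'a': at 7  ** P1@[0:1],P2@[1:1]
pos 2 'd': at 8
pos 3 'b': at 9  ** P3@[0:3],P7@[1:3]
pos 4 'c': at 10 ·f
pos 5 'd': at 14 ·f
pos 6 'c': at 15  ** P5@[5:6]
pos 7 'c': at 11 ·f
pos 8 'c': at 16  ** P6@[6:8]
pos 9 'a': at 12 ·f  ** P2@[9:9]
pos 10 'a': at 13  ** P2@[10:10],P4@[7:10]
pos 11 'b': at 3 ·f
pos 12 'a': at 7 ·f  ** P1@[11:12],P2@[12:12]
pos 13 'd': at 8
pos 14 'b': at 9  ** P3@[11:14],P7@[12:14]
pos 15 'd': at 14 ·f
pos 16 'c': at 15  ** P5@[15:16]
pos 17 'c': at 11 ·f
pos 18 'a': at 12  ** P2@[18:18]
pos 19 'a': at 13  ** P2@[19:19],P4@[16:19]
pos 20 'a': at 2 ·f  ** P2@[20:20]
pos 21 'd': at 17 ·f
pos 22 'd': at 14 ·f
pos 23 'b': at 6 ·f
pos 24 'd': at 14 ·f
pos 25 'd': at 14 ·f
pos 26 'b': at 6 ·f
pos 27 'a': at 7  ** P1@[26:27],P2@[27:27]
pos 28 'd': at 8
pos 29 'c': at 15 ·f  ** P5@[28:29]
pos 30 'b': at 6 ·f
pos 31 'c': at 10 ·f
pos 32 'd': at 14 ·f
pos 33 'b': at 6 ·f
pos 34 'a': at 7  ** P1@[33:34],P2@[34:34]
pos 35 'b': at 6 ·f
pos 36 'd': at 14 ·f
pos 37 'd': at 14 ·f
pos 38 'b': at 6 ·f
pos 39 'c': at 10 ·f
pos 40 'c': at 11
pos 41 'a': at 12  ** P2@[41:41]
pos 42 'a': at 13  ** P2@[42:42],P4@[39:42]
pos 43 'c': at 10 ·f
pos 44 'c': at 11
pos 45 'c': at 16  ** P6@[43:45]
pos 46 'c': at 16 ·f  ** P6@[44:46]
pos 47 'c': at 16 ·f  ** P6@[45:47]
pos 48 'c': at 16 ·f  ** P6@[46:48]
pos 49 'a': at 12 ·f  ** P2@[49:49]

All matches (sorted): [[1,1],[1,2],[3,3],[3,7],[6,5],[8,6],[9,2],[10,2],[10,4],[12,1],[12,2],[14,3],[14,7],[16,5],[18,2],[19,2],[19,4],[20,2],[27,1],[27,2],[29,5],[34,1],[34,2],[41,2],[42,2],[42,4],[45,6],[46,6],[47,6],[48,6],[49,2]]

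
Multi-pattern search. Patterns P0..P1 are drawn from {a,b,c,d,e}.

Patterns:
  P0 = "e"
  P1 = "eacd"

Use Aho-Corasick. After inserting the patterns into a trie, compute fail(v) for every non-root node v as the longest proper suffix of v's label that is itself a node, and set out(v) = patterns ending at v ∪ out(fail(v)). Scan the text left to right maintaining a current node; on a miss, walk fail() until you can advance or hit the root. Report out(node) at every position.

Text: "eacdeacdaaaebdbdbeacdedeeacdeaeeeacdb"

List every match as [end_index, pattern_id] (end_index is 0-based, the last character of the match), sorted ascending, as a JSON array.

Build automaton:
Trie nodes:
  n0 'ε': e→1
  n1 'e': a→2  [P0 ends]
  n2 'ea': c→3
  n3 'eac': d→4
  n4 'eacd': ·  [P1 ends]

Failure links (BFS by depth):
  fail(1) 'e': from fail(0)=0 chase 'e': 0 ⇒ 0;  out={0}∪out(0)={0}
  fail(2) 'ea': from fail(1)=0 chase 'a': 0 ⇒ 0;  out=∅∪out(0)=∅
  fail(3) 'eac': from fail(2)=0 chase 'c': 0 ⇒ 0;  out=∅∪out(0)=∅
  fail(4) 'eacd': from fail(3)=0 chase 'd': 0 ⇒ 0;  out={1}∪out(0)={1}

Run:
[0] read 'e'  n0⇒n1  emit P0@[0:0]
[1] read 'a'  n1⇒n2
[2] read 'c'  n2⇒n3
[3] read 'd'  n3⇒n4  emit P1@[0:3]
[4] read 'e'  n4⇒n1 (via fail)  emit P0@[4:4]
[5] read 'a'  n1⇒n2
[6] read 'c'  n2⇒n3
[7] read 'd'  n3⇒n4  emit P1@[4:7]
[8] read 'a'  n4⇒n0 (via fail)
[9] read 'a'  n0⇒n0
[10] read 'a'  n0⇒n0
[11] read 'e'  n0⇒n1  emit P0@[11:11]
[12] read 'b'  n1⇒n0 (via fail)
[13] read 'd'  n0⇒n0
[14] read 'b'  n0⇒n0
[15] read 'd'  n0⇒n0
[16] read 'b'  n0⇒n0
[17] read 'e'  n0⇒n1  emit P0@[17:17]
[18] read 'a'  n1⇒n2
[19] read 'c'  n2⇒n3
[20] read 'd'  n3⇒n4  emit P1@[17:20]
[21] read 'e'  n4⇒n1 (via fail)  emit P0@[21:21]
[22] read 'd'  n1⇒n0 (via fail)
[23] read 'e'  n0⇒n1  emit P0@[23:23]
[24] read 'e'  n1⇒n1 (via fail)  emit P0@[24:24]
[25] read 'a'  n1⇒n2
[26] read 'c'  n2⇒n3
[27] read 'd'  n3⇒n4  emit P1@[24:27]
[28] read 'e'  n4⇒n1 (via fail)  emit P0@[28:28]
[29] read 'a'  n1⇒n2
[30] read 'e'  n2⇒n1 (via fail)  emit P0@[30:30]
[31] read 'e'  n1⇒n1 (via fail)  emit P0@[31:31]
[32] read 'e'  n1⇒n1 (via fail)  emit P0@[32:32]
[33] read 'a'  n1⇒n2
[34] read 'c'  n2⇒n3
[35] read 'd'  n3⇒n4  emit P1@[32:35]
[36] read 'b'  n4⇒n0 (via fail)

Result: [[0,0],[3,1],[4,0],[7,1],[11,0],[17,0],[20,1],[21,0],[23,0],[24,0],[27,1],[28,0],[30,0],[31,0],[32,0],[35,1]]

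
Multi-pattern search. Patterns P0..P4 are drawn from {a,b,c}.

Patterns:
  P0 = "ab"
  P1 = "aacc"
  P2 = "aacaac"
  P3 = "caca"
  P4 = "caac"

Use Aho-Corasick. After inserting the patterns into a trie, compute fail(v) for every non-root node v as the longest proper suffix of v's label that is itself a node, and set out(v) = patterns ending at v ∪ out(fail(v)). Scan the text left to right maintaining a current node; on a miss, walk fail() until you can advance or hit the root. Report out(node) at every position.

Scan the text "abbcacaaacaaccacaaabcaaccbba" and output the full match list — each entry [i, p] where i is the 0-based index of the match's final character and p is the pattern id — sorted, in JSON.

Construct AC machine:
Trie nodes:
  0='ε' goto a→1 c→9
  1='a' goto a→3 b→2
  2='ab' goto ·  ←P0
  3='aa' goto c→4
  4='aac' goto a→6 c→5
  5='aacc' goto ·  ←P1
  6='aaca' goto a→7
  7='aacaa' goto c→8
  8='aacaac' goto ·  ←P2
  9='c' goto a→10
  10='ca' goto a→13 c→11
  11='cac' goto a→12
  12='caca' goto ·  ←P3
  13='caa' goto c→14
  14='caac' goto ·  ←P4

BFS fail/out derivation:
  n1('a'): parent n0 fail=0; on 'a' 0 → fail=0;  out ∅∪∅=∅
  n9('c'): parent n0 fail=0; on 'c' 0 → fail=0;  out ∅∪∅=∅
  n2('ab'): parent n1 fail=0; on 'b' 0 → fail=0;  out {0}∪∅={0}
  n3('aa'): parent n1 fail=0; on 'a' 0 → fail=1;  out ∅∪∅=∅
  n10('ca'): parent n9 fail=0; on 'a' 0 → fail=1;  out ∅∪∅=∅
  n4('aac'): parent n3 fail=1; on 'c' 1→0 → fail=9;  out ∅∪∅=∅
  n11('cac'): parent n10 fail=1; on 'c' 1→0 → fail=9;  out ∅∪∅=∅
  n13('caa'): parent n10 fail=1; on 'a' 1 → fail=3;  out ∅∪∅=∅
  n5('aacc'): parent n4 fail=9; on 'c' 9→0 → fail=9;  out {1}∪∅={1}
  n6('aaca'): parent n4 fail=9; on 'a' 9 → fail=10;  out ∅∪∅=∅
  n12('caca'): parent n11 fail=9; on 'a' 9 → fail=10;  out {3}∪∅={3}
  n14('caac'): parent n13 fail=3; on 'c' 3 → fail=4;  out {4}∪∅={4}
  n7('aacaa'): parent n6 fail=10; on 'a' 10 → fail=13;  out ∅∪∅=∅
  n8('aacaac'): parent n7 fail=13; on 'c' 13 → fail=14;  out {2}∪{4}={2,4}

Text stream:
pos 0 'a': at 1
pos 1 'b': at 2  emit P0@[0:1]
pos 2 'b': at 0 (fail-walked)
pos 3 'c': at 9
pos 4 'a': at 10
pos 5 'c': at 11
pos 6 'a': at 12  emit P3@[3:6]
pos 7 'a': at 13 (fail-walked)
pos 8 'a': at 3 (fail-walked)
pos 9 'c': at 4
pos 10 'a': at 6
pos 11 'a': at 7
pos 12 'c': at 8  emit P2@[7:12],P4@[9:12]
pos 13 'c': at 5 (fail-walked)  emit P1@[10:13]
pos 14 'a': at 10 (fail-walked)
pos 15 'c': at 11
pos 16 'a': at 12  emit P3@[13:16]
pos 17 'a': at 13 (fail-walked)
pos 18 'a': at 3 (fail-walked)
pos 19 'b': at 2 (fail-walked)  emit P0@[18:19]
pos 20 'c': at 9 (fail-walked)
pos 21 'a': at 10
pos 22 'a': at 13
pos 23 'c': at 14  emit P4@[20:23]
pos 24 'c': at 5 (fail-walked)  emit P1@[21:24]
pos 25 'b': at 0 (fail-walked)
pos 26 'b': at 0
pos 27 'a': at 1

Result: [[1,0],[6,3],[12,2],[12,4],[13,1],[16,3],[19,0],[23,4],[24,1]]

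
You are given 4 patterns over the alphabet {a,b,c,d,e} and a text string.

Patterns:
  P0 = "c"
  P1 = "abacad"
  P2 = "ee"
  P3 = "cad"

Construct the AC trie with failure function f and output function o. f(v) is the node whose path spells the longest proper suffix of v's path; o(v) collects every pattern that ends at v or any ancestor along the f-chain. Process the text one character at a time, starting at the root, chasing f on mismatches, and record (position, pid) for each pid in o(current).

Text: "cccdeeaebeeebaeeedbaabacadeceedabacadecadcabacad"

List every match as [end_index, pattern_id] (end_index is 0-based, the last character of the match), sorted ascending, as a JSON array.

Build:
Trie (insert patterns):
  n0 'ε': a→2 c→1 e→8
  n1 'c': a→10  ←P0
  n2 'a': b→3
  n3 'ab': a→4
  n4 'aba': c→5
  n5 'abac': a→6
  n6 'abaca': d→7
  n7 'abacad': ·  ←P1
  n8 'e': e→9
  n9 'ee': ·  ←P2
  n10 'ca': d→11
  n11 'cad': ·  ←P3

Failure links (BFS by depth):
  n1('c'): parent n0 fail=0; on 'c' 0 → fail=0;  out {0}∪∅={0}
  n2('a'): parent n0 fail=0; on 'a' 0 → fail=0;  out ∅∪∅=∅
  n8('e'): parent n0 fail=0; on 'e' 0 → fail=0;  out ∅∪∅=∅
  n3('ab'): parent n2 fail=0; on 'b' 0 → fail=0;  out ∅∪∅=∅
  n9('ee'): parent n8 fail=0; on 'e' 0 → fail=8;  out {2}∪∅={2}
  n10('ca'): parent n1 fail=0; on 'a' 0 → fail=2;  out ∅∪∅=∅
  n4('aba'): parent n3 fail=0; on 'a' 0 → fail=2;  out ∅∪∅=∅
  n11('cad'): parent n10 fail=2; on 'd' 2→0 → fail=0;  out {3}∪∅={3}
  n5('abac'): parent n4 fail=2; on 'c' 2→0 → fail=1;  out ∅∪{0}={0}
  n6('abaca'): parent n5 fail=1; on 'a' 1 → fail=10;  out ∅∪∅=∅
  n7('abacad'): parent n6 fail=10; on 'd' 10 → fail=11;  out {1}∪{3}={1,3}

Scan:
pos 0 'c': at 1  emit P0@[0:0]
pos 1 'c': at 1 (via fail)  emit P0@[1:1]
pos 2 'c': at 1 (via fail)  emit P0@[2:2]
pos 3 'd': at 0 (via fail)
pos 4 'e': at 8
pos 5 'e': at 9  emit P2@[4:5]
pos 6 'a': at 2 (via fail)
pos 7 'e': at 8 (via fail)
pos 8 'b': at 0 (via fail)
pos 9 'e': at 8
pos 10 'e': at 9  emit P2@[9:10]
pos 11 'e': at 9 (via fail)  emit P2@[10:11]
pos 12 'b': at 0 (via fail)
pos 13 'a': at 2
pos 14 'e': at 8 (via fail)
pos 15 'e': at 9  emit P2@[14:15]
pos 16 'e': at 9 (via fail)  emit P2@[15:16]
pos 17 'd': at 0 (via fail)
pos 18 'b': at 0
pos 19 'a': at 2
pos 20 'a': at 2 (via fail)
pos 21 'b': at 3
pos 22 'a': at 4
pos 23 'c': at 5  emit P0@[23:23]
pos 24 'a': at 6
pos 25 'd': at 7  emit P1@[20:25],P3@[23:25]
pos 26 'e': at 8 (via fail)
pos 27 'c': at 1 (via fail)  emit P0@[27:27]
pos 28 'e': at 8 (via fail)
pos 29 'e': at 9  emit P2@[28:29]
pos 30 'd': at 0 (via fail)
pos 31 'a': at 2
pos 32 'b': at 3
pos 33 'a': at 4
pos 34 'c': at 5  emit P0@[34:34]
pos 35 'a': at 6
pos 36 'd': at 7  emit P1@[31:36],P3@[34:36]
pos 37 'e': at 8 (via fail)
pos 38 'c': at 1 (via fail)  emit P0@[38:38]
pos 39 'a': at 10
pos 40 'd': at 11  emit P3@[38:40]
pos 41 'c': at 1 (via fail)  emit P0@[41:41]
pos 42 'a': at 10
pos 43 'b': at 3 (via fail)
pos 44 'a': at 4
pos 45 'c': at 5  emit P0@[45:45]
pos 46 'a': at 6
pos 47 'd': at 7  emit P1@[42:47],P3@[45:47]

All matches (sorted): [[0,0],[1,0],[2,0],[5,2],[10,2],[11,2],[15,2],[16,2],[23,0],[25,1],[25,3],[27,0],[29,2],[34,0],[36,1],[36,3],[38,0],[40,3],[41,0],[45,0],[47,1],[47,3]]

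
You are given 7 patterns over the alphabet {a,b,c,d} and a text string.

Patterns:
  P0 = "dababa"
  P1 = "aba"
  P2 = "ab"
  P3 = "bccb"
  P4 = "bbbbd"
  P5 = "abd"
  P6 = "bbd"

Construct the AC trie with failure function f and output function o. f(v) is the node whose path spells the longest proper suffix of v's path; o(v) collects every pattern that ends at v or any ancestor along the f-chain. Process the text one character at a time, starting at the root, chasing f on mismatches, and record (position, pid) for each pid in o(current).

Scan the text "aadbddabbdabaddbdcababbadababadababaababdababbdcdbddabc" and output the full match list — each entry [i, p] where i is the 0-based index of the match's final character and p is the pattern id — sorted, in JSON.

Build:
Trie nodes:
  n0 'ε': a→7 b→10 d→1
  n1 'd': a→2
  n2 'da': b→3
  n3 'dab': a→4
  n4 'daba': b→5
  n5 'dabab': a→6
  n6 'dababa': ·  ←P0
  n7 'a': b→8
  n8 'ab': a→9 d→18  ←P2
  n9 'aba': ·  ←P1
  n10 'b': b→14 c→11
  n11 'bc': c→12
  n12 'bcc': b→13
  n13 'bccb': ·  ←P3
  n14 'bb': b→15 d→19
  n15 'bbb': b→16
  n16 'bbbb': d→17
  n17 'bbbbd': ·  ←P4
  n18 'abd': ·  ←P5
  n19 'bbd': ·  ←P6

BFS fail/out derivation:
  fail(1) 'd': from fail(0)=0 chase 'd': 0 ⇒ 0;  out=∅∪out(0)=∅
  fail(7) 'a': from fail(0)=0 chase 'a': 0 ⇒ 0;  out=∅∪out(0)=∅
  fail(10) 'b': from fail(0)=0 chase 'b': 0 ⇒ 0;  out=∅∪out(0)=∅
  fail(2) 'da': from fail(1)=0 chase 'a': 0 ⇒ 7;  out=∅∪out(7)=∅
  fail(8) 'ab': from fail(7)=0 chase 'b': 0 ⇒ 10;  out={2}∪out(10)={2}
  fail(11) 'bc': from fail(10)=0 chase 'c': 0 ⇒ 0;  out=∅∪out(0)=∅
  fail(14) 'bb': from fail(10)=0 chase 'b': 0 ⇒ 10;  out=∅∪out(10)=∅
  fail(3) 'dab': from fail(2)=7 chase 'b': 7 ⇒ 8;  out=∅∪out(8)={2}
  fail(9) 'aba': from fail(8)=10 chase 'a': 10→0 ⇒ 7;  out={1}∪out(7)={1}
  fail(12) 'bcc': from fail(11)=0 chase 'c': 0 ⇒ 0;  out=∅∪out(0)=∅
  fail(15) 'bbb': from fail(14)=10 chase 'b': 10 ⇒ 14;  out=∅∪out(14)=∅
  fail(18) 'abd': from fail(8)=10 chase 'd': 10→0 ⇒ 1;  out={5}∪out(1)={5}
  fail(19) 'bbd': from fail(14)=10 chase 'd': 10→0 ⇒ 1;  out={6}∪out(1)={6}
  fail(4) 'daba': from fail(3)=8 chase 'a': 8 ⇒ 9;  out=∅∪out(9)={1}
  fail(13) 'bccb': from fail(12)=0 chase 'b': 0 ⇒ 10;  out={3}∪out(10)={3}
  fail(16) 'bbbb': from fail(15)=14 chase 'b': 14 ⇒ 15;  out=∅∪out(15)=∅
  fail(5) 'dabab': from fail(4)=9 chase 'b': 9→7 ⇒ 8;  out=∅∪out(8)={2}
  fail(17) 'bbbbd': from fail(16)=15 chase 'd': 15→14 ⇒ 19;  out={4}∪out(19)={4,6}
  fail(6) 'dababa': from fail(5)=8 chase 'a': 8 ⇒ 9;  out={0}∪out(9)={0,1}

Text stream:
i=0 'a': node 0→7
i=1 'a': node 7→7 (via fail)
i=2 'd': node 7→1 (via fail)
i=3 'b': node 1→10 (via fail)
i=4 'd': node 10→1 (via fail)
i=5 'd': node 1→1 (via fail)
i=6 'a': node 1→2
i=7 'b': node 2→3  emit P2@[6:7]
i=8 'b': node 3→14 (via fail)
i=9 'd': node 14→19  emit P6@[7:9]
i=10 'a': node 19→2 (via fail)
i=11 'b': node 2→3  emit P2@[10:11]
i=12 'a': node 3→4  emit P1@[10:12]
i=13 'd': node 4→1 (via fail)
i=14 'd': node 1→1 (via fail)
i=15 'b': node 1→10 (via fail)
i=16 'd': node 10→1 (via fail)
i=17 'c': node 1→0 (via fail)
i=18 'a': node 0→7
i=19 'b': node 7→8  emit P2@[18:19]
i=20 'a': node 8→9  emit P1@[18:20]
i=21 'b': node 9→8 (via fail)  emit P2@[20:21]
i=22 'b': node 8→14 (via fail)
i=23 'a': node 14→7 (via fail)
i=24 'd': node 7→1 (via fail)
i=25 'a': node 1→2
i=26 'b': node 2→3  emit P2@[25:26]
i=27 'a': node 3→4  emit P1@[25:27]
i=28 'b': node 4→5  emit P2@[27:28]
i=29 'a': node 5→6  emit P0@[24:29],P1@[27:29]
i=30 'd': node 6→1 (via fail)
i=31 'a': node 1→2
i=32 'b': node 2→3  emit P2@[31:32]
i=33 'a': node 3→4  emit P1@[31:33]
i=34 'b': node 4→5  emit P2@[33:34]
i=35 'a': node 5→6  emit P0@[30:35],P1@[33:35]
i=36 'a': node 6→7 (via fail)
i=37 'b': node 7→8  emit P2@[36:37]
i=38 'a': node 8→9  emit P1@[36:38]
i=39 'b': node 9→8 (via fail)  emit P2@[38:39]
i=40 'd': node 8→18  emit P5@[38:40]
i=41 'a': node 18→2 (via fail)
i=42 'b': node 2→3  emit P2@[41:42]
i=43 'a': node 3→4  emit P1@[41:43]
i=44 'b': node 4→5  emit P2@[43:44]
i=45 'b': node 5→14 (via fail)
i=46 'd': node 14→19  emit P6@[44:46]
i=47 'c': node 19→0 (via fail)
i=48 'd': node 0→1
i=49 'b': node 1→10 (via fail)
i=50 'd': node 10→1 (via fail)
i=51 'd': node 1→1 (via fail)
i=52 'a': node 1→2
i=53 'b': node 2→3  emit P2@[52:53]
i=54 'c': node 3→11 (via fail)

Result: [[7,2],[9,6],[11,2],[12,1],[19,2],[20,1],[21,2],[26,2],[27,1],[28,2],[29,0],[29,1],[32,2],[33,1],[34,2],[35,0],[35,1],[37,2],[38,1],[39,2],[40,5],[42,2],[43,1],[44,2],[46,6],[53,2]]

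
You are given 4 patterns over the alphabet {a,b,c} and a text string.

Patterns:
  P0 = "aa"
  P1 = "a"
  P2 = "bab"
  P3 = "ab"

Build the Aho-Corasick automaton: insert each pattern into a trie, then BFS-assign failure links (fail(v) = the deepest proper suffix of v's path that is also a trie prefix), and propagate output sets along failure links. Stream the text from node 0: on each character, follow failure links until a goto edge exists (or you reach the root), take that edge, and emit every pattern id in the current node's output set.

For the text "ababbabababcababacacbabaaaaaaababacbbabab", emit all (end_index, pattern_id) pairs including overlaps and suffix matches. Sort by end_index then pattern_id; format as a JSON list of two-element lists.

Build automaton:
Trie (insert patterns):
  n0 'ε': a→1 b→3
  n1 'a': a→2 b→6  ←P1
  n2 'aa': ·  ←P0
  n3 'b': a→4
  n4 'ba': b→5
  n5 'bab': ·  ←P2
  n6 'ab': ·  ←P3

BFS fail/out derivation:
  fail(1) 'a': from fail(0)=0 chase 'a': 0 ⇒ 0;  out={1}∪out(0)={1}
  fail(3) 'b': from fail(0)=0 chase 'b': 0 ⇒ 0;  out=∅∪out(0)=∅
  fail(2) 'aa': from fail(1)=0 chase 'a': 0 ⇒ 1;  out={0}∪out(1)={0,1}
  fail(4) 'ba': from fail(3)=0 chase 'a': 0 ⇒ 1;  out=∅∪out(1)={1}
  fail(6) 'ab': from fail(1)=0 chase 'b': 0 ⇒ 3;  out={3}∪out(3)={3}
  fail(5) 'bab': from fail(4)=1 chase 'b': 1 ⇒ 6;  out={2}∪out(6)={2,3}

Run:
pos 0 'a': at 1  ** P1@[0:0]
pos 1 'b': at 6  ** P3@[0:1]
pos 2 'a': at 4 ·f  ** P1@[2:2]
pos 3 'b': at 5  ** P2@[1:3],P3@[2:3]
pos 4 'b': at 3 ·f
pos 5 'a': at 4  ** P1@[5:5]
pos 6 'b': at 5  ** P2@[4:6],P3@[5:6]
pos 7 'a': at 4 ·f  ** P1@[7:7]
pos 8 'b': at 5  ** P2@[6:8],P3@[7:8]
pos 9 'a': at 4 ·f  ** P1@[9:9]
pos 10 'b': at 5  ** P2@[8:10],P3@[9:10]
pos 11 'c': at 0 ·f
pos 12 'a': at 1  ** P1@[12:12]
pos 13 'b': at 6  ** P3@[12:13]
pos 14 'a': at 4 ·f  ** P1@[14:14]
pos 15 'b': at 5  ** P2@[13:15],P3@[14:15]
pos 16 'a': at 4 ·f  ** P1@[16:16]
pos 17 'c': at 0 ·f
pos 18 'a': at 1  ** P1@[18:18]
pos 19 'c': at 0 ·f
pos 20 'b': at 3
pos 21 'a': at 4  ** P1@[21:21]
pos 22 'b': at 5  ** P2@[20:22],P3@[21:22]
pos 23 'a': at 4 ·f  ** P1@[23:23]
pos 24 'a': at 2 ·f  ** P0@[23:24],P1@[24:24]
pos 25 'a': at 2 ·f  ** P0@[24:25],P1@[25:25]
pos 26 'a': at 2 ·f  ** P0@[25:26],P1@[26:26]
pos 27 'a': at 2 ·f  ** P0@[26:27],P1@[27:27]
pos 28 'a': at 2 ·f  ** P0@[27:28],P1@[28:28]
pos 29 'a': at 2 ·f  ** P0@[28:29],P1@[29:29]
pos 30 'b': at 6 ·f  ** P3@[29:30]
pos 31 'a': at 4 ·f  ** P1@[31:31]
pos 32 'b': at 5  ** P2@[30:32],P3@[31:32]
pos 33 'a': at 4 ·f  ** P1@[33:33]
pos 34 'c': at 0 ·f
pos 35 'b': at 3
pos 36 'b': at 3 ·f
pos 37 'a': at 4  ** P1@[37:37]
pos 38 'b': at 5  ** P2@[36:38],P3@[37:38]
pos 39 'a': at 4 ·f  ** P1@[39:39]
pos 40 'b': at 5  ** P2@[38:40],P3@[39:40]

Matches: [[0,1],[1,3],[2,1],[3,2],[3,3],[5,1],[6,2],[6,3],[7,1],[8,2],[8,3],[9,1],[10,2],[10,3],[12,1],[13,3],[14,1],[15,2],[15,3],[16,1],[18,1],[21,1],[22,2],[22,3],[23,1],[24,0],[24,1],[25,0],[25,1],[26,0],[26,1],[27,0],[27,1],[28,0],[28,1],[29,0],[29,1],[30,3],[31,1],[32,2],[32,3],[33,1],[37,1],[38,2],[38,3],[39,1],[40,2],[40,3]]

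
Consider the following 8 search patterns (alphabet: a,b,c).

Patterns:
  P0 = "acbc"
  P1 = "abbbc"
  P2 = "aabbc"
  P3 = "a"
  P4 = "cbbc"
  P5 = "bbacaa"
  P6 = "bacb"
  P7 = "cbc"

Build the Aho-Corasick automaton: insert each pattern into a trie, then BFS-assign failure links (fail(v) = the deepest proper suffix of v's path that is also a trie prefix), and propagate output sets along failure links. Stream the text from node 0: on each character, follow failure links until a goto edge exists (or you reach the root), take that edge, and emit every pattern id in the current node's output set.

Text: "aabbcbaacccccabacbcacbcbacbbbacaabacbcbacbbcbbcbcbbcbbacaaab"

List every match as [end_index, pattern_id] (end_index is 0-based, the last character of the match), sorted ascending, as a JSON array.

Construct AC machine:
Trie (insert patterns):
  n0 'ε': a→1 b→17 c→13
  n1 'a': a→9 b→5 c→2  [P3 ends]
  n2 'ac': b→3
  n3 'acb': c→4
  n4 'acbc': ·  [P0 ends]
  n5 'ab': b→6
  n6 'abb': b→7
  n7 'abbb': c→8
  n8 'abbbc': ·  [P1 ends]
  n9 'aa': b→10
  n10 'aab': b→11
  n11 'aabb': c→12
  n12 'aabbc': ·  [P2 ends]
  n13 'c': b→14
  n14 'cb': b→15 c→26
  n15 'cbb': c→16
  n16 'cbbc': ·  [P4 ends]
  n17 'b': a→23 b→18
  n18 'bb': a→19
  n19 'bba': c→20
  n20 'bbac': a→21
  n21 'bbaca': a→22
  n22 'bbacaa': ·  [P5 ends]
  n23 'ba': c→24
  n24 'bac': b→25
  n25 'bacb': ·  [P6 ends]
  n26 'cbc': ·  [P7 ends]

Failure links (BFS by depth):
  n1('a'): parent n0 fail=0; on 'a' 0 → fail=0;  out {3}∪∅={3}
  n13('c'): parent n0 fail=0; on 'c' 0 → fail=0;  out ∅∪∅=∅
  n17('b'): parent n0 fail=0; on 'b' 0 → fail=0;  out ∅∪∅=∅
  n2('ac'): parent n1 fail=0; on 'c' 0 → fail=13;  out ∅∪∅=∅
  n5('ab'): parent n1 fail=0; on 'b' 0 → fail=17;  out ∅∪∅=∅
  n9('aa'): parent n1 fail=0; on 'a' 0 → fail=1;  out ∅∪{3}={3}
  n14('cb'): parent n13 fail=0; on 'b' 0 → fail=17;  out ∅∪∅=∅
  n18('bb'): parent n17 fail=0; on 'b' 0 → fail=17;  out ∅∪∅=∅
  n23('ba'): parent n17 fail=0; on 'a' 0 → fail=1;  out ∅∪{3}={3}
  n3('acb'): parent n2 fail=13; on 'b' 13 → fail=14;  out ∅∪∅=∅
  n6('abb'): parent n5 fail=17; on 'b' 17 → fail=18;  out ∅∪∅=∅
  n10('aab'): parent n9 fail=1; on 'b' 1 → fail=5;  out ∅∪∅=∅
  n15('cbb'): parent n14 fail=17; on 'b' 17 → fail=18;  out ∅∪∅=∅
  n19('bba'): parent n18 fail=17; on 'a' 17 → fail=23;  out ∅∪{3}={3}
  n24('bac'): parent n23 fail=1; on 'c' 1 → fail=2;  out ∅∪∅=∅
  n26('cbc'): parent n14 fail=17; on 'c' 17→0 → fail=13;  out {7}∪∅={7}
  n4('acbc'): parent n3 fail=14; on 'c' 14 → fail=26;  out {0}∪{7}={0,7}
  n7('abbb'): parent n6 fail=18; on 'b' 18→17 → fail=18;  out ∅∪∅=∅
  n11('aabb'): parent n10 fail=5; on 'b' 5 → fail=6;  out ∅∪∅=∅
  n16('cbbc'): parent n15 fail=18; on 'c' 18→17→0 → fail=13;  out {4}∪∅={4}
  n20('bbac'): parent n19 fail=23; on 'c' 23 → fail=24;  out ∅∪∅=∅
  n25('bacb'): parent n24 fail=2; on 'b' 2 → fail=3;  out {6}∪∅={6}
  n8('abbbc'): parent n7 fail=18; on 'c' 18→17→0 → fail=13;  out {1}∪∅={1}
  n12('aabbc'): parent n11 fail=6; on 'c' 6→18→17→0 → fail=13;  out {2}∪∅={2}
  n21('bbaca'): parent n20 fail=24; on 'a' 24→2→13→0 → fail=1;  out ∅∪{3}={3}
  n22('bbacaa'): parent n21 fail=1; on 'a' 1 → fail=9;  out {5}∪{3}={3,5}

Text stream:
pos 0 'a': at 1  ** P3@[0:0]
pos 1 'a': at 9  ** P3@[1:1]
pos 2 'b': at 10
pos 3 'b': at 11
pos 4 'c': at 12  ** P2@[0:4]
pos 5 'b': at 14 (via fail)
pos 6 'a': at 23 (via fail)  ** P3@[6:6]
pos 7 'a': at 9 (via fail)  ** P3@[7:7]
pos 8 'c': at 2 (via fail)
pos 9 'c': at 13 (via fail)
pos 10 'c': at 13 (via fail)
pos 11 'c': at 13 (via fail)
pos 12 'c': at 13 (via fail)
pos 13 'a': at 1 (via fail)  ** P3@[13:13]
pos 14 'b': at 5
pos 15 'a': at 23 (via fail)  ** P3@[15:15]
pos 16 'c': at 24
pos 17 'b': at 25  ** P6@[14:17]
pos 18 'c': at 4 (via fail)  ** P0@[15:18],P7@[16:18]
pos 19 'a': at 1 (via fail)  ** P3@[19:19]
pos 20 'c': at 2
pos 21 'b': at 3
pos 22 'c': at 4  ** P0@[19:22],P7@[20:22]
pos 23 'b': at 14 (via fail)
pos 24 'a': at 23 (via fail)  ** P3@[24:24]
pos 25 'c': at 24
pos 26 'b': at 25  ** P6@[23:26]
pos 27 'b': at 15 (via fail)
pos 28 'b': at 18 (via fail)
pos 29 'a': at 19  ** P3@[29:29]
pos 30 'c': at 20
pos 31 'a': at 21  ** P3@[31:31]
pos 32 'a': at 22  ** P3@[32:32],P5@[27:32]
pos 33 'b': at 10 (via fail)
pos 34 'a': at 23 (via fail)  ** P3@[34:34]
pos 35 'c': at 24
pos 36 'b': at 25  ** P6@[33:36]
pos 37 'c': at 4 (via fail)  ** P0@[34:37],P7@[35:37]
pos 38 'b': at 14 (via fail)
pos 39 'a': at 23 (via fail)  ** P3@[39:39]
pos 40 'c': at 24
pos 41 'b': at 25  ** P6@[38:41]
pos 42 'b': at 15 (via fail)
pos 43 'c': at 16  ** P4@[40:43]
pos 44 'b': at 14 (via fail)
pos 45 'b': at 15
pos 46 'c': at 16  ** P4@[43:46]
pos 47 'b': at 14 (via fail)
pos 48 'c': at 26  ** P7@[46:48]
pos 49 'b': at 14 (via fail)
pos 50 'b': at 15
pos 51 'c': at 16  ** P4@[48:51]
pos 52 'b': at 14 (via fail)
pos 53 'b': at 15
pos 54 'a': at 19 (via fail)  ** P3@[54:54]
pos 55 'c': at 20
pos 56 'a': at 21  ** P3@[56:56]
pos 57 'a': at 22  ** P3@[57:57],P5@[52:57]
pos 58 'a': at 9 (via fail)  ** P3@[58:58]
pos 59 'b': at 10

Result: [[0,3],[1,3],[4,2],[6,3],[7,3],[13,3],[15,3],[17,6],[18,0],[18,7],[19,3],[22,0],[22,7],[24,3],[26,6],[29,3],[31,3],[32,3],[32,5],[34,3],[36,6],[37,0],[37,7],[39,3],[41,6],[43,4],[46,4],[48,7],[51,4],[54,3],[56,3],[57,3],[57,5],[58,3]]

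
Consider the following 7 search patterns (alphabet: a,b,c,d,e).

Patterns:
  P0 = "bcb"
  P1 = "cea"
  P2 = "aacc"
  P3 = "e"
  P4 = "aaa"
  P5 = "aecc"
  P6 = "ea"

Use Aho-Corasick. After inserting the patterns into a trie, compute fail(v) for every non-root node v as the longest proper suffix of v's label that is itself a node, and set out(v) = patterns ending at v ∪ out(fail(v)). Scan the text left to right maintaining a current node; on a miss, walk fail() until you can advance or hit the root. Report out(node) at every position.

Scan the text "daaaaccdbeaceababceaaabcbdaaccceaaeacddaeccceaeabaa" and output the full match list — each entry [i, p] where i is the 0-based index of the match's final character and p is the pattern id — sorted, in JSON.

Build:
Trie nodes:
  0='ε' goto a→7 b→1 c→4 e→11
  1='b' goto c→2
  2='bc' goto b→3
  3='bcb' goto ·  [P0 ends]
  4='c' goto e→5
  5='ce' goto a→6
  6='cea' goto ·  [P1 ends]
  7='a' goto a→8 e→13
  8='aa' goto a→12 c→9
  9='aac' goto c→10
  10='aacc' goto ·  [P2 ends]
  11='e' goto a→16  [P3 ends]
  12='aaa' goto ·  [P4 ends]
  13='ae' goto c→14
  14='aec' goto c→15
  15='aecc' goto ·  [P5 ends]
  16='ea' goto ·  [P6 ends]

Failure links (BFS by depth):
  fail(1) 'b': from fail(0)=0 chase 'b': 0 ⇒ 0;  out=∅∪out(0)=∅
  fail(4) 'c': from fail(0)=0 chase 'c': 0 ⇒ 0;  out=∅∪out(0)=∅
  fail(7) 'a': from fail(0)=0 chase 'a': 0 ⇒ 0;  out=∅∪out(0)=∅
  fail(11) 'e': from fail(0)=0 chase 'e': 0 ⇒ 0;  out={3}∪out(0)={3}
  fail(2) 'bc': from fail(1)=0 chase 'c': 0 ⇒ 4;  out=∅∪out(4)=∅
  fail(5) 'ce': from fail(4)=0 chase 'e': 0 ⇒ 11;  out=∅∪out(11)={3}
  fail(8) 'aa': from fail(7)=0 chase 'a': 0 ⇒ 7;  out=∅∪out(7)=∅
  fail(13) 'ae': from fail(7)=0 chase 'e': 0 ⇒ 11;  out=∅∪out(11)={3}
  fail(16) 'ea': from fail(11)=0 chase 'a': 0 ⇒ 7;  out={6}∪out(7)={6}
  fail(3) 'bcb': from fail(2)=4 chase 'b': 4→0 ⇒ 1;  out={0}∪out(1)={0}
  fail(6) 'cea': from fail(5)=11 chase 'a': 11 ⇒ 16;  out={1}∪out(16)={1,6}
  fail(9) 'aac': from fail(8)=7 chase 'c': 7→0 ⇒ 4;  out=∅∪out(4)=∅
  fail(12) 'aaa': from fail(8)=7 chase 'a': 7 ⇒ 8;  out={4}∪out(8)={4}
  fail(14) 'aec': from fail(13)=11 chase 'c': 11→0 ⇒ 4;  out=∅∪out(4)=∅
  fail(10) 'aacc': from fail(9)=4 chase 'c': 4→0 ⇒ 4;  out={2}∪out(4)={2}
  fail(15) 'aecc': from fail(14)=4 chase 'c': 4→0 ⇒ 4;  out={5}∪out(4)={5}

Scan:
i=0 'd': node 0→0
i=1 'a': node 0→7
i=2 'a': node 7→8
i=3 'a': node 8→12  emit P4@[1:3]
i=4 'a': node 12→12 (via fail)  emit P4@[2:4]
i=5 'c': node 12→9 (via fail)
i=6 'c': node 9→10  emit P2@[3:6]
i=7 'd': node 10→0 (via fail)
i=8 'b': node 0→1
i=9 'e': node 1→11 (via fail)  emit P3@[9:9]
i=10 'a': node 11→16  emit P6@[9:10]
i=11 'c': node 16→4 (via fail)
i=12 'e': node 4→5  emit P3@[12:12]
i=13 'a': node 5→6  emit P1@[11:13],P6@[12:13]
i=14 'b': node 6→1 (via fail)
i=15 'a': node 1→7 (via fail)
i=16 'b': node 7→1 (via fail)
i=17 'c': node 1→2
i=18 'e': node 2→5 (via fail)  emit P3@[18:18]
i=19 'a': node 5→6  emit P1@[17:19],P6@[18:19]
i=20 'a': node 6→8 (via fail)
i=21 'a': node 8→12  emit P4@[19:21]
i=22 'b': node 12→1 (via fail)
i=23 'c': node 1→2
i=24 'b': node 2→3  emit P0@[22:24]
i=25 'd': node 3→0 (via fail)
i=26 'a': node 0→7
i=27 'a': node 7→8
i=28 'c': node 8→9
i=29 'c': node 9→10  emit P2@[26:29]
i=30 'c': node 10→4 (via fail)
i=31 'e': node 4→5  emit P3@[31:31]
i=32 'a': node 5→6  emit P1@[30:32],P6@[31:32]
i=33 'a': node 6→8 (via fail)
i=34 'e': node 8→13 (via fail)  emit P3@[34:34]
i=35 'a': node 13→16 (via fail)  emit P6@[34:35]
i=36 'c': node 16→4 (via fail)
i=37 'd': node 4→0 (via fail)
i=38 'd': node 0→0
i=39 'a': node 0→7
i=40 'e': node 7→13  emit P3@[40:40]
i=41 'c': node 13→14
i=42 'c': node 14→15  emit P5@[39:42]
i=43 'c': node 15→4 (via fail)
i=44 'e': node 4→5  emit P3@[44:44]
i=45 'a': node 5→6  emit P1@[43:45],P6@[44:45]
i=46 'e': node 6→13 (via fail)  emit P3@[46:46]
i=47 'a': node 13→16 (via fail)  emit P6@[46:47]
i=48 'b': node 16→1 (via fail)
i=49 'a': node 1→7 (via fail)
i=50 'a': node 7→8

Matches: [[3,4],[4,4],[6,2],[9,3],[10,6],[12,3],[13,1],[13,6],[18,3],[19,1],[19,6],[21,4],[24,0],[29,2],[31,3],[32,1],[32,6],[34,3],[35,6],[40,3],[42,5],[44,3],[45,1],[45,6],[46,3],[47,6]]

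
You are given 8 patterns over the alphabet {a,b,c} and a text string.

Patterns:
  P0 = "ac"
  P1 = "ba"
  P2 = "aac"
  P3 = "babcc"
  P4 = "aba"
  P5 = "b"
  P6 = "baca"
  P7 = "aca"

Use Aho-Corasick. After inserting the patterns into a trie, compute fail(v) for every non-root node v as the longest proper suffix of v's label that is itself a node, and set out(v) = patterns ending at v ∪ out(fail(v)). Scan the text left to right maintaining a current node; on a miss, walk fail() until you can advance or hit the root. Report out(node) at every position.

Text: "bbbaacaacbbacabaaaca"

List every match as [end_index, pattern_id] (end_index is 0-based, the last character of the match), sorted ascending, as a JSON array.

Construct AC machine:
Trie nodes:
  0='ε' goto a→1 b→3
  1='a' goto a→5 b→10 c→2
  2='ac' goto a→14  ←P0
  3='b' goto a→4  ←P5
  4='ba' goto b→7 c→12  ←P1
  5='aa' goto c→6
  6='aac' goto ·  ←P2
  7='bab' goto c→8
  8='babc' goto c→9
  9='babcc' goto ·  ←P3
  10='ab' goto a→11
  11='aba' goto ·  ←P4
  12='bac' goto a→13
  13='baca' goto ·  ←P6
  14='aca' goto ·  ←P7

Failure links (BFS by depth):
  n1('a'): parent n0 fail=0; on 'a' 0 → fail=0;  out ∅∪∅=∅
  n3('b'): parent n0 fail=0; on 'b' 0 → fail=0;  out {5}∪∅={5}
  n2('ac'): parent n1 fail=0; on 'c' 0 → fail=0;  out {0}∪∅={0}
  n4('ba'): parent n3 fail=0; on 'a' 0 → fail=1;  out {1}∪∅={1}
  n5('aa'): parent n1 fail=0; on 'a' 0 → fail=1;  out ∅∪∅=∅
  n10('ab'): parent n1 fail=0; on 'b' 0 → fail=3;  out ∅∪{5}={5}
  n6('aac'): parent n5 fail=1; on 'c' 1 → fail=2;  out {2}∪{0}={0,2}
  n7('bab'): parent n4 fail=1; on 'b' 1 → fail=10;  out ∅∪{5}={5}
  n11('aba'): parent n10 fail=3; on 'a' 3 → fail=4;  out {4}∪{1}={1,4}
  n12('bac'): parent n4 fail=1; on 'c' 1 → fail=2;  out ∅∪{0}={0}
  n14('aca'): parent n2 fail=0; on 'a' 0 → fail=1;  out {7}∪∅={7}
  n8('babc'): parent n7 fail=10; on 'c' 10→3→0 → fail=0;  out ∅∪∅=∅
  n13('baca'): parent n12 fail=2; on 'a' 2 → fail=14;  out {6}∪{7}={6,7}
  n9('babcc'): parent n8 fail=0; on 'c' 0 → fail=0;  out {3}∪∅={3}

Scan:
pos 0 'b': at 3  → match P5@[0:0]
pos 1 'b': at 3 (via fail)  → match P5@[1:1]
pos 2 'b': at 3 (via fail)  → match P5@[2:2]
pos 3 'a': at 4  → match P1@[2:3]
pos 4 'a': at 5 (via fail)
pos 5 'c': at 6  → match P0@[4:5],P2@[3:5]
pos 6 'a': at 14 (via fail)  → match P7@[4:6]
pos 7 'a': at 5 (via fail)
pos 8 'c': at 6  → match P0@[7:8],P2@[6:8]
pos 9 'b': at 3 (via fail)  → match P5@[9:9]
pos 10 'b': at 3 (via fail)  → match P5@[10:10]
pos 11 'a': at 4  → match P1@[10:11]
pos 12 'c': at 12  → match P0@[11:12]
pos 13 'a': at 13  → match P6@[10:13],P7@[11:13]
pos 14 'b': at 10 (via fail)  → match P5@[14:14]
pos 15 'a': at 11  → match P1@[14:15],P4@[13:15]
pos 16 'a': at 5 (via fail)
pos 17 'a': at 5 (via fail)
pos 18 'c': at 6  → match P0@[17:18],P2@[16:18]
pos 19 'a': at 14 (via fail)  → match P7@[17:19]

Matches: [[0,5],[1,5],[2,5],[3,1],[5,0],[5,2],[6,7],[8,0],[8,2],[9,5],[10,5],[11,1],[12,0],[13,6],[13,7],[14,5],[15,1],[15,4],[18,0],[18,2],[19,7]]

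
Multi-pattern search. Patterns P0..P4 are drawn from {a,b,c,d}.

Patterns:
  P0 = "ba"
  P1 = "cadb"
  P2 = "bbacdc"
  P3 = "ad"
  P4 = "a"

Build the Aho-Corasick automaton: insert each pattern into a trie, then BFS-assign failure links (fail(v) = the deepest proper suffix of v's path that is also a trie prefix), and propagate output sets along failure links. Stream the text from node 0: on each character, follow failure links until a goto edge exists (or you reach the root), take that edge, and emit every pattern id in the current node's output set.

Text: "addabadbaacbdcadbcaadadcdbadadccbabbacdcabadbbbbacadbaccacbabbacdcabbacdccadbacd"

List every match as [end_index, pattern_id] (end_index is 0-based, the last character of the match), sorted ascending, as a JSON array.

Construct AC machine:
Trie nodes:
  n0 'ε': a→12 b→1 c→3
  n1 'b': a→2 b→7
  n2 'ba': ·  ←P0
  n3 'c': a→4
  n4 'ca': d→5
  n5 'cad': b→6
  n6 'cadb': ·  ←P1
  n7 'bb': a→8
  n8 'bba': c→9
  n9 'bbac': d→10
  n10 'bbacd': c→11
  n11 'bbacdc': ·  ←P2
  n12 'a': d→13  ←P4
  n13 'ad': ·  ←P3

BFS fail/out derivation:
  n1('b'): parent n0 fail=0; on 'b' 0 → fail=0;  out ∅∪∅=∅
  n3('c'): parent n0 fail=0; on 'c' 0 → fail=0;  out ∅∪∅=∅
  n12('a'): parent n0 fail=0; on 'a' 0 → fail=0;  out {4}∪∅={4}
  n2('ba'): parent n1 fail=0; on 'a' 0 → fail=12;  out {0}∪{4}={0,4}
  n4('ca'): parent n3 fail=0; on 'a' 0 → fail=12;  out ∅∪{4}={4}
  n7('bb'): parent n1 fail=0; on 'b' 0 → fail=1;  out ∅∪∅=∅
  n13('ad'): parent n12 fail=0; on 'd' 0 → fail=0;  out {3}∪∅={3}
  n5('cad'): parent n4 fail=12; on 'd' 12 → fail=13;  out ∅∪{3}={3}
  n8('bba'): parent n7 fail=1; on 'a' 1 → fail=2;  out ∅∪{0,4}={0,4}
  n6('cadb'): parent n5 fail=13; on 'b' 13→0 → fail=1;  out {1}∪∅={1}
  n9('bbac'): parent n8 fail=2; on 'c' 2→12→0 → fail=3;  out ∅∪∅=∅
  n10('bbacd'): parent n9 fail=3; on 'd' 3→0 → fail=0;  out ∅∪∅=∅
  n11('bbacdc'): parent n10 fail=0; on 'c' 0 → fail=3;  out {2}∪∅={2}

Run:
pos 0 'a': at 12  → match P4@[0:0]
pos 1 'd': at 13  → match P3@[0:1]
pos 2 'd': at 0 ·f
pos 3 'a': at 12  → match P4@[3:3]
pos 4 'b': at 1 ·f
pos 5 'a': at 2  → match P0@[4:5],P4@[5:5]
pos 6 'd': at 13 ·f  → match P3@[5:6]
pos 7 'b': at 1 ·f
pos 8 'a': at 2  → match P0@[7:8],P4@[8:8]
pos 9 'a': at 12 ·f  → match P4@[9:9]
pos 10 'c': at 3 ·f
pos 11 'b': at 1 ·f
pos 12 'd': at 0 ·f
pos 13 'c': at 3
pos 14 'a': at 4  → match P4@[14:14]
pos 15 'd': at 5  → match P3@[14:15]
pos 16 'b': at 6  → match P1@[13:16]
pos 17 'c': at 3 ·f
pos 18 'a': at 4  → match P4@[18:18]
pos 19 'a': at 12 ·f  → match P4@[19:19]
pos 20 'd': at 13  → match P3@[19:20]
pos 21 'a': at 12 ·f  → match P4@[21:21]
pos 22 'd': at 13  → match P3@[21:22]
pos 23 'c': at 3 ·f
pos 24 'd': at 0 ·f
pos 25 'b': at 1
pos 26 'a': at 2  → match P0@[25:26],P4@[26:26]
pos 27 'd': at 13 ·f  → match P3@[26:27]
pos 28 'a': at 12 ·f  → match P4@[28:28]
pos 29 'd': at 13  → match P3@[28:29]
pos 30 'c': at 3 ·f
pos 31 'c': at 3 ·f
pos 32 'b': at 1 ·f
pos 33 'a': at 2  → match P0@[32:33],P4@[33:33]
pos 34 'b': at 1 ·f
pos 35 'b': at 7
pos 36 'a': at 8  → match P0@[35:36],P4@[36:36]
pos 37 'c': at 9
pos 38 'd': at 10
pos 39 'c': at 11  → match P2@[34:39]
pos 40 'a': at 4 ·f  → match P4@[40:40]
pos 41 'b': at 1 ·f
pos 42 'a': at 2  → match P0@[41:42],P4@[42:42]
pos 43 'd': at 13 ·f  → match P3@[42:43]
pos 44 'b': at 1 ·f
pos 45 'b': at 7
pos 46 'b': at 7 ·f
pos 47 'b': at 7 ·f
pos 48 'a': at 8  → match P0@[47:48],P4@[48:48]
pos 49 'c': at 9
pos 50 'a': at 4 ·f  → match P4@[50:50]
pos 51 'd': at 5  → match P3@[50:51]
pos 52 'b': at 6  → match P1@[49:52]
pos 53 'a': at 2 ·f  → match P0@[52:53],P4@[53:53]
pos 54 'c': at 3 ·f
pos 55 'c': at 3 ·f
pos 56 'a': at 4  → match P4@[56:56]
pos 57 'c': at 3 ·f
pos 58 'b': at 1 ·f
pos 59 'a': at 2  → match P0@[58:59],P4@[59:59]
pos 60 'b': at 1 ·f
pos 61 'b': at 7
pos 62 'a': at 8  → match P0@[61:62],P4@[62:62]
pos 63 'c': at 9
pos 64 'd': at 10
pos 65 'c': at 11  → match P2@[60:65]
pos 66 'a': at 4 ·f  → match P4@[66:66]
pos 67 'b': at 1 ·f
pos 68 'b': at 7
pos 69 'a': at 8  → match P0@[68:69],P4@[69:69]
pos 70 'c': at 9
pos 71 'd': at 10
pos 72 'c': at 11  → match P2@[67:72]
pos 73 'c': at 3 ·f
pos 74 'a': at 4  → match P4@[74:74]
pos 75 'd': at 5  → match P3@[74:75]
pos 76 'b': at 6  → match P1@[73:76]
pos 77 'a': at 2 ·f  → match P0@[76:77],P4@[77:77]
pos 78 'c': at 3 ·f
pos 79 'd': at 0 ·f

Result: [[0,4],[1,3],[3,4],[5,0],[5,4],[6,3],[8,0],[8,4],[9,4],[14,4],[15,3],[16,1],[18,4],[19,4],[20,3],[21,4],[22,3],[26,0],[26,4],[27,3],[28,4],[29,3],[33,0],[33,4],[36,0],[36,4],[39,2],[40,4],[42,0],[42,4],[43,3],[48,0],[48,4],[50,4],[51,3],[52,1],[53,0],[53,4],[56,4],[59,0],[59,4],[62,0],[62,4],[65,2],[66,4],[69,0],[69,4],[72,2],[74,4],[75,3],[76,1],[77,0],[77,4]]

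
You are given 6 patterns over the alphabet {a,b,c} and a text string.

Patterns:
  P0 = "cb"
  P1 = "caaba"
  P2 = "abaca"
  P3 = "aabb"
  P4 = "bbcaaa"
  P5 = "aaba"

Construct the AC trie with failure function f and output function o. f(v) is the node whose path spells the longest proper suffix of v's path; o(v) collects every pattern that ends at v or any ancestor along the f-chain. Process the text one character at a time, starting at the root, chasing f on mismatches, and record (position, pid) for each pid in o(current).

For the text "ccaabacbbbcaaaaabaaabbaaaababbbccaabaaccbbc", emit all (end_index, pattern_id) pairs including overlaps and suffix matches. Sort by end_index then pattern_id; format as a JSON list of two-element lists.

Build:
Trie (insert patterns):
  0='ε' goto a→7 b→15 c→1
  1='c' goto a→3 b→2
  2='cb' goto ·  [P0 ends]
  3='ca' goto a→4
  4='caa' goto b→5
  5='caab' goto a→6
  6='caaba' goto ·  [P1 ends]
  7='a' goto a→12 b→8
  8='ab' goto a→9
  9='aba' goto c→10
  10='abac' goto a→11
  11='abaca' goto ·  [P2 ends]
  12='aa' goto b→13
  13='aab' goto a→21 b→14
  14='aabb' goto ·  [P3 ends]
  15='b' goto b→16
  16='bb' goto c→17
  17='bbc' goto a→18
  18='bbca' goto a→19
  19='bbcaa' goto a→20
  20='bbcaaa' goto ·  [P4 ends]
  21='aaba' goto ·  [P5 ends]

Failure links (BFS by depth):
  n1('c'): parent n0 fail=0; on 'c' 0 → fail=0;  out ∅∪∅=∅
  n7('a'): parent n0 fail=0; on 'a' 0 → fail=0;  out ∅∪∅=∅
  n15('b'): parent n0 fail=0; on 'b' 0 → fail=0;  out ∅∪∅=∅
  n2('cb'): parent n1 fail=0; on 'b' 0 → fail=15;  out {0}∪∅={0}
  n3('ca'): parent n1 fail=0; on 'a' 0 → fail=7;  out ∅∪∅=∅
  n8('ab'): parent n7 fail=0; on 'b' 0 → fail=15;  out ∅∪∅=∅
  n12('aa'): parent n7 fail=0; on 'a' 0 → fail=7;  out ∅∪∅=∅
  n16('bb'): parent n15 fail=0; on 'b' 0 → fail=15;  out ∅∪∅=∅
  n4('caa'): parent n3 fail=7; on 'a' 7 → fail=12;  out ∅∪∅=∅
  n9('aba'): parent n8 fail=15; on 'a' 15→0 → fail=7;  out ∅∪∅=∅
  n13('aab'): parent n12 fail=7; on 'b' 7 → fail=8;  out ∅∪∅=∅
  n17('bbc'): parent n16 fail=15; on 'c' 15→0 → fail=1;  out ∅∪∅=∅
  n5('caab'): parent n4 fail=12; on 'b' 12 → fail=13;  out ∅∪∅=∅
  n10('abac'): parent n9 fail=7; on 'c' 7→0 → fail=1;  out ∅∪∅=∅
  n14('aabb'): parent n13 fail=8; on 'b' 8→15 → fail=16;  out {3}∪∅={3}
  n18('bbca'): parent n17 fail=1; on 'a' 1 → fail=3;  out ∅∪∅=∅
  n21('aaba'): parent n13 fail=8; on 'a' 8 → fail=9;  out {5}∪∅={5}
  n6('caaba'): parent n5 fail=13; on 'a' 13 → fail=21;  out {1}∪{5}={1,5}
  n11('abaca'): parent n10 fail=1; on 'a' 1 → fail=3;  out {2}∪∅={2}
  n19('bbcaa'): parent n18 fail=3; on 'a' 3 → fail=4;  out ∅∪∅=∅
  n20('bbcaaa'): parent n19 fail=4; on 'a' 4→12→7 → fail=12;  out {4}∪∅={4}

Run:
[0] read 'c'  n0⇒n1
[1] read 'c'  n1⇒n1 (via fail)
[2] read 'a'  n1⇒n3
[3] read 'a'  n3⇒n4
[4] read 'b'  n4⇒n5
[5] read 'a'  n5⇒n6  emit P1@[1:5],P5@[2:5]
[6] read 'c'  n6⇒n10 (via fail)
[7] read 'b'  n10⇒n2 (via fail)  emit P0@[6:7]
[8] read 'b'  n2⇒n16 (via fail)
[9] read 'b'  n16⇒n16 (via fail)
[10] read 'c'  n16⇒n17
[11] read 'a'  n17⇒n18
[12] read 'a'  n18⇒n19
[13] read 'a'  n19⇒n20  emit P4@[8:13]
[14] read 'a'  n20⇒n12 (via fail)
[15] read 'a'  n12⇒n12 (via fail)
[16] read 'b'  n12⇒n13
[17] read 'a'  n13⇒n21  emit P5@[14:17]
[18] read 'a'  n21⇒n12 (via fail)
[19] read 'a'  n12⇒n12 (via fail)
[20] read 'b'  n12⇒n13
[21] read 'b'  n13⇒n14  emit P3@[18:21]
[22] read 'a'  n14⇒n7 (via fail)
[23] read 'a'  n7⇒n12
[24] read 'a'  n12⇒n12 (via fail)
[25] read 'a'  n12⇒n12 (via fail)
[26] read 'b'  n12⇒n13
[27] read 'a'  n13⇒n21  emit P5@[24:27]
[28] read 'b'  n21⇒n8 (via fail)
[29] read 'b'  n8⇒n16 (via fail)
[30] read 'b'  n16⇒n16 (via fail)
[31] read 'c'  n16⇒n17
[32] read 'c'  n17⇒n1 (via fail)
[33] read 'a'  n1⇒n3
[34] read 'a'  n3⇒n4
[35] read 'b'  n4⇒n5
[36] read 'a'  n5⇒n6  emit P1@[32:36],P5@[33:36]
[37] read 'a'  n6⇒n12 (via fail)
[38] read 'c'  n12⇒n1 (via fail)
[39] read 'c'  n1⇒n1 (via fail)
[40] read 'b'  n1⇒n2  emit P0@[39:40]
[41] read 'b'  n2⇒n16 (via fail)
[42] read 'c'  n16⇒n17

Matches: [[5,1],[5,5],[7,0],[13,4],[17,5],[21,3],[27,5],[36,1],[36,5],[40,0]]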